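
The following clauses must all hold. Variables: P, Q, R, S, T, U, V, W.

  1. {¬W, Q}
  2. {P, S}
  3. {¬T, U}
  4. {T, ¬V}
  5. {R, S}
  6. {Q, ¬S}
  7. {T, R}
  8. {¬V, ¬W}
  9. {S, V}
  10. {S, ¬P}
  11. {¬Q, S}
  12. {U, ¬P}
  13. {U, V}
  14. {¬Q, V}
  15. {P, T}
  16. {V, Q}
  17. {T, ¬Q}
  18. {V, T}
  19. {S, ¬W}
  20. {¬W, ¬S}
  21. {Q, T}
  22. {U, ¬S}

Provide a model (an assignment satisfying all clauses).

P = F, Q = T, R = F, S = T, T = T, U = T, V = T, W = F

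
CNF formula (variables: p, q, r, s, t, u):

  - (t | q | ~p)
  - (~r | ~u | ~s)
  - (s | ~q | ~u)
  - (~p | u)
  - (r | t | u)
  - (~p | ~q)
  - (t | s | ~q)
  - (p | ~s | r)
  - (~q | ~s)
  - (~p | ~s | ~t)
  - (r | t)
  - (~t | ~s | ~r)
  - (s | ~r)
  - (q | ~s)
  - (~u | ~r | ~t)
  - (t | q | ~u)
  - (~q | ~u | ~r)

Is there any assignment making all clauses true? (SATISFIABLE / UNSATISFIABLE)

SATISFIABLE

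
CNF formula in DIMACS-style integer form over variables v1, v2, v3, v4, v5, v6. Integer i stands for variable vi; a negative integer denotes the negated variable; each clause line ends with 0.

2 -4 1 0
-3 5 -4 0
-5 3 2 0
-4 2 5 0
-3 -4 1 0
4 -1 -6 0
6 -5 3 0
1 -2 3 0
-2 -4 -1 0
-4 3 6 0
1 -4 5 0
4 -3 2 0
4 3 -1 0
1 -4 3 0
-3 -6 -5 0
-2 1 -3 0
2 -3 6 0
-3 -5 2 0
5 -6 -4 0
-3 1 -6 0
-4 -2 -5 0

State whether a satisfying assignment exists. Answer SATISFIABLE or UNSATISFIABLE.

Set v1 = True and propagate.
The remaining clauses are satisfied by v2 = True, v3 = True, v4 = False, v5 = True, v6 = False.
Every clause has at least one true literal under this assignment.
So v1 = True, v2 = True, v3 = True, v4 = False, v5 = True, v6 = False is a satisfying assignment.

SATISFIABLE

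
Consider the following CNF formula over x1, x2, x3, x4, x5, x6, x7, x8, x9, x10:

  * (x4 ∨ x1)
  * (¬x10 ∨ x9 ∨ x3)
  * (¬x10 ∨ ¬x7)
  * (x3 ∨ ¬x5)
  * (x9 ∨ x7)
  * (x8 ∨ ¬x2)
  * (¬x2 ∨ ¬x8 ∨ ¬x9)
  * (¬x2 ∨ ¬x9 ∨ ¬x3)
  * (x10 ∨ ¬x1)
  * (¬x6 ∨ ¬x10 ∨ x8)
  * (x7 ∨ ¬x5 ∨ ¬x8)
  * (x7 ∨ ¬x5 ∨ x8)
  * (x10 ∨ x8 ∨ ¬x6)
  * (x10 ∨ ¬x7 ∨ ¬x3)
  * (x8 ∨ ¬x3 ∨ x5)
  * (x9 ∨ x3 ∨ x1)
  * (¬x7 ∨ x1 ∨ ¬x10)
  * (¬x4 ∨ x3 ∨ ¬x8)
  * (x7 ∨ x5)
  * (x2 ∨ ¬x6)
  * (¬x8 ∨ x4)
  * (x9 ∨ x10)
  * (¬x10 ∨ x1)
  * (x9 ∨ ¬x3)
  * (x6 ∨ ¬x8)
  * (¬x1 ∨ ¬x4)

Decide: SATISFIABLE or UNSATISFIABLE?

Branch on x1: take x1 = False.
  then x4 is forced to True.
  then x10 is forced to False.
  then x9 is forced to True.
Set x2 = False and propagate.
  then x6 is forced to False.
  then x8 is forced to False.
Branch on x3: take x3 = False.
  then x5 is forced to False.
  then x7 is forced to True.
Every clause has at least one true literal under this assignment.
So x1=0  x2=0  x3=0  x4=1  x5=0  x6=0  x7=1  x8=0  x9=1  x10=0 is a satisfying assignment.

SATISFIABLE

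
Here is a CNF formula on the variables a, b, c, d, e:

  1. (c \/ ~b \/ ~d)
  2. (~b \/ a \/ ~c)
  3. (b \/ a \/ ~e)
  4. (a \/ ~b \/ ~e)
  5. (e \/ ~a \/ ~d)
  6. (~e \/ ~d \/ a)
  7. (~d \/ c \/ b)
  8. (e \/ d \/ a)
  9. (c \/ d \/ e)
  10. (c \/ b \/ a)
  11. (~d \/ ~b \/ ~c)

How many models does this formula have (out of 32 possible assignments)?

8

Split on a, then b.
  a=T, b=T: remaining (c,d,e) ∈ {(F,F,T); (T,F,F); (T,F,T)} — 3.
  a=T, b=F: remaining (c,d,e) ∈ {(F,F,T); (T,F,F); (T,F,T); (T,T,T)} — 4.
  a=F, b=T: a clause becomes empty — 0.
  a=F, b=F: remaining (c,d,e) ∈ {(T,T,F)} — 1.
Total: 3 + 4 + 0 + 1 = 8.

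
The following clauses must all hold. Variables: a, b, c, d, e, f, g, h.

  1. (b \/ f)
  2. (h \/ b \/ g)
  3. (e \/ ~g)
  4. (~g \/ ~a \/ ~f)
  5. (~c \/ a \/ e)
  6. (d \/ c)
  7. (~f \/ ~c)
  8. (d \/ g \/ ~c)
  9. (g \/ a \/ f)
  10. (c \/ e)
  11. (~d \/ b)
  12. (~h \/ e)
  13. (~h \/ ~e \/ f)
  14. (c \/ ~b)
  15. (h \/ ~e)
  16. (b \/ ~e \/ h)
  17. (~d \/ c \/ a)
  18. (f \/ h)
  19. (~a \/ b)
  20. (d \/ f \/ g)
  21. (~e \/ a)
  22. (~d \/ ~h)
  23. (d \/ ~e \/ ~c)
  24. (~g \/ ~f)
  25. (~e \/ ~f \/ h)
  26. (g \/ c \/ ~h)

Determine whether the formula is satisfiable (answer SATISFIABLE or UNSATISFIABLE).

UNSATISFIABLE

e = True:
  propagation gives h=True, f=True, c=False, d=True; an empty clause results — contradiction.
e = False:
  propagation gives g=False, c=True, a=True, f=False; an empty clause results — contradiction.
Every branch closes, so no satisfying assignment exists.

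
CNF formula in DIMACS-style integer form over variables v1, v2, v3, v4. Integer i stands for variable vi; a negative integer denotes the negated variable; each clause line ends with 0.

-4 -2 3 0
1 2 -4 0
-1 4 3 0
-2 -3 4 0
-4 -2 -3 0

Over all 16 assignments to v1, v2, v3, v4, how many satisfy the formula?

6

The models are:
  v1=F v2=F v3=F v4=F
  v1=F v2=F v3=T v4=F
  v1=F v2=T v3=F v4=F
  v1=T v2=F v3=F v4=T
  v1=T v2=F v3=T v4=F
  v1=T v2=F v3=T v4=T
Count: 6.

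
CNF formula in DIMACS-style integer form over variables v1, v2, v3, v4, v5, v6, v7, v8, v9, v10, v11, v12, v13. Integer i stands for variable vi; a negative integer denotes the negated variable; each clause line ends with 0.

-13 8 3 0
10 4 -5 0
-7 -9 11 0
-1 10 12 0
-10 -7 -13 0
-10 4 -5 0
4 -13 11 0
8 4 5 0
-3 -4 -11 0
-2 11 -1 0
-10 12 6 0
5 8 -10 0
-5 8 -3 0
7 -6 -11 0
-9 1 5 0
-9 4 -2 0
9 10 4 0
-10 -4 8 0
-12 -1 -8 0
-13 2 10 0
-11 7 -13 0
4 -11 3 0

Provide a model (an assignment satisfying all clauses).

Branch on v1: take v1 = True.
Branch on v2: take v2 = False.
Branch on v3: take v3 = True.
The remaining clauses are satisfied by v4 = True, v5 = True, v6 = True, v7 = False, v8 = True, v9 = False, v10 = True, v11 = False, v12 = False, v13 = True.
Every clause has at least one true literal under this assignment.
Check each clause:
  1. (v3 ∨ ¬v13 ∨ v8) — v8 is true.
  2. (¬v5 ∨ v10 ∨ v4) — v10 is true.
  3. (¬v7 ∨ ¬v9 ∨ v11) — ¬v7 is true.
  4. (v10 ∨ v12 ∨ ¬v1) — v10 is true.
  5. (¬v7 ∨ ¬v13 ∨ ¬v10) — ¬v7 is true.
  6. (¬v10 ∨ v4 ∨ ¬v5) — v4 is true.
  7. (v4 ∨ ¬v13 ∨ v11) — v4 is true.
  8. (v8 ∨ v4 ∨ v5) — v8 is true.
  9. (¬v11 ∨ ¬v4 ∨ ¬v3) — ¬v11 is true.
  10. (v11 ∨ ¬v2 ∨ ¬v1) — ¬v2 is true.
  11. (v6 ∨ ¬v10 ∨ v12) — v6 is true.
  12. (¬v10 ∨ v5 ∨ v8) — v8 is true.
  13. (¬v3 ∨ v8 ∨ ¬v5) — v8 is true.
  14. (v7 ∨ ¬v6 ∨ ¬v11) — ¬v11 is true.
  15. (v1 ∨ ¬v9 ∨ v5) — v1 is true.
  16. (¬v9 ∨ v4 ∨ ¬v2) — v4 is true.
  17. (v10 ∨ v4 ∨ v9) — v10 is true.
  18. (¬v10 ∨ ¬v4 ∨ v8) — v8 is true.
  19. (¬v1 ∨ ¬v8 ∨ ¬v12) — ¬v12 is true.
  20. (¬v13 ∨ v10 ∨ v2) — v10 is true.
  21. (¬v11 ∨ v7 ∨ ¬v13) — ¬v11 is true.
  22. (¬v11 ∨ v4 ∨ v3) — v3 is true.

v1=T  v2=F  v3=T  v4=T  v5=T  v6=T  v7=F  v8=T  v9=F  v10=T  v11=F  v12=F  v13=T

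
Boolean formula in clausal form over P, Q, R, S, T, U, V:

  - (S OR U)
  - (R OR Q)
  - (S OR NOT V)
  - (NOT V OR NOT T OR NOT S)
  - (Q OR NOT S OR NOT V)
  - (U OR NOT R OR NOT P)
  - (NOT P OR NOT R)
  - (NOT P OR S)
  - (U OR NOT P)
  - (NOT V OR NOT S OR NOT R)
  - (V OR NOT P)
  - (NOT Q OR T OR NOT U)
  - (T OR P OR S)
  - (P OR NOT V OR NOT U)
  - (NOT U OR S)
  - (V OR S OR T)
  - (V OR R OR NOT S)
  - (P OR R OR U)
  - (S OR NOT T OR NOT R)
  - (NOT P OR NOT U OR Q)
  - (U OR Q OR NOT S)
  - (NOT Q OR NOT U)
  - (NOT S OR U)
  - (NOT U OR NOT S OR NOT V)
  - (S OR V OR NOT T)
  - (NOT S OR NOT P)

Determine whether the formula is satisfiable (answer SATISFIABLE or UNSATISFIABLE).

Try P = False.
For the remaining variables, Q = False, R = True, S = True, T = True, U = True, V = False works.
So P = F, Q = F, R = T, S = T, T = T, U = T, V = F is a satisfying assignment.

SATISFIABLE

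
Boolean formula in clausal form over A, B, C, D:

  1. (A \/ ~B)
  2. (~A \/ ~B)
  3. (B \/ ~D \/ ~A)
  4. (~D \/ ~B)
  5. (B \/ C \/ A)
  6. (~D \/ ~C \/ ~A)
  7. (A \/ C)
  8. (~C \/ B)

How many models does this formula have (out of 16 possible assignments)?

1

The models are:
  A=T B=F C=F D=F
Count: 1.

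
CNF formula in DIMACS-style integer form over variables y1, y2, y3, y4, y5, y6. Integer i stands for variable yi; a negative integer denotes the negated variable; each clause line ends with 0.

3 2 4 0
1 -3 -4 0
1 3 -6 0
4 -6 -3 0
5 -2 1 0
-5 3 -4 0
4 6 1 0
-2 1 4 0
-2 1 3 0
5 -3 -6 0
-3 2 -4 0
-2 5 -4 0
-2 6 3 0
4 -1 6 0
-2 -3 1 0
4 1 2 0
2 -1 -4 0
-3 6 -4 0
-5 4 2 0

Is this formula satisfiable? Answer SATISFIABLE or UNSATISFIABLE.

Branch on y1: take y1 = False.
The remaining clauses are satisfied by y2 = False, y3 = False, y4 = True, y5 = False, y6 = False.
So y1=False, y2=False, y3=False, y4=True, y5=False, y6=False is a satisfying assignment.

SATISFIABLE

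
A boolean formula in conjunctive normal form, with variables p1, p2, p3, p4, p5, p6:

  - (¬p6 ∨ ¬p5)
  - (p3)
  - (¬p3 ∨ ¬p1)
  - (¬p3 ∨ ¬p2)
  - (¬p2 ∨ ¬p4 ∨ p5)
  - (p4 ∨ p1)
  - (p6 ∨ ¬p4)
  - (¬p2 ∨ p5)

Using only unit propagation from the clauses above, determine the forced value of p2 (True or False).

False

(p3) stands alone — p3 = True.
In (¬p3 ∨ ¬p1), ¬p3 is now false; ¬p1 must hold, so p1 = False.
(¬p2 ∨ ¬p3) with p3 = True leaves only ¬p2, so p2 = False.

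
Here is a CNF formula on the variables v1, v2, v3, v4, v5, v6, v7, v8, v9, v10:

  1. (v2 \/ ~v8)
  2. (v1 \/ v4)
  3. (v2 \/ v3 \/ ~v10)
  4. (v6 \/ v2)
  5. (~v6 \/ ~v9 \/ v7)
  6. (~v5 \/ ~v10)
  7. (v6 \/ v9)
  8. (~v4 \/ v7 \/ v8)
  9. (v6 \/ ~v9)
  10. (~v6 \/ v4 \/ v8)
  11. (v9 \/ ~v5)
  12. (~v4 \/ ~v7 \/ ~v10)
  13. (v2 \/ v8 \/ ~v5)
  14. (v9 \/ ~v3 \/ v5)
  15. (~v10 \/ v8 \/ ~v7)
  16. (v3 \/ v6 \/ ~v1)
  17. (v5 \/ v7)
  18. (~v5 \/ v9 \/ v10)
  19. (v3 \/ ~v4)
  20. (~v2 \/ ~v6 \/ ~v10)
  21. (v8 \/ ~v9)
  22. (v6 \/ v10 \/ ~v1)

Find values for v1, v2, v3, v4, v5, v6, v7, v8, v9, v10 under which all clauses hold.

v1=1, v2=1, v3=0, v4=0, v5=0, v6=1, v7=1, v8=1, v9=0, v10=0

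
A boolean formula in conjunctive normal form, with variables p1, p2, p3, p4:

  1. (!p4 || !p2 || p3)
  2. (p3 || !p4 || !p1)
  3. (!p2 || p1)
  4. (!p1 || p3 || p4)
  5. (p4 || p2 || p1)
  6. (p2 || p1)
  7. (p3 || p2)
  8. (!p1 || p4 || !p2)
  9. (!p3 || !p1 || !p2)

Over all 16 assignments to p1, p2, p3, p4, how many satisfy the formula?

2

Satisfying assignments:
  p1=1 p2=0 p3=1 p4=0
  p1=1 p2=0 p3=1 p4=1
Count: 2.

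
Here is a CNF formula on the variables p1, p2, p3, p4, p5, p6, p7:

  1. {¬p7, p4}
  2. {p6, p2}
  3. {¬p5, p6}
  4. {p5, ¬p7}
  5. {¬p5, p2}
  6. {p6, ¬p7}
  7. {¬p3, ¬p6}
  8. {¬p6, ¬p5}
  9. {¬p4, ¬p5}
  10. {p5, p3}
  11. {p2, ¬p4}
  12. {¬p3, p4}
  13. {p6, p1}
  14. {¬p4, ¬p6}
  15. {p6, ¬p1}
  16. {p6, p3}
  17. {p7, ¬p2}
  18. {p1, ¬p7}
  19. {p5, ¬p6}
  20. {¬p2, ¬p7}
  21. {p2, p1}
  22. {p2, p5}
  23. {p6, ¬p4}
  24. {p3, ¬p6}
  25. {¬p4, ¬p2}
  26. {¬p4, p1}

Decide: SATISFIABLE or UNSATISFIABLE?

UNSATISFIABLE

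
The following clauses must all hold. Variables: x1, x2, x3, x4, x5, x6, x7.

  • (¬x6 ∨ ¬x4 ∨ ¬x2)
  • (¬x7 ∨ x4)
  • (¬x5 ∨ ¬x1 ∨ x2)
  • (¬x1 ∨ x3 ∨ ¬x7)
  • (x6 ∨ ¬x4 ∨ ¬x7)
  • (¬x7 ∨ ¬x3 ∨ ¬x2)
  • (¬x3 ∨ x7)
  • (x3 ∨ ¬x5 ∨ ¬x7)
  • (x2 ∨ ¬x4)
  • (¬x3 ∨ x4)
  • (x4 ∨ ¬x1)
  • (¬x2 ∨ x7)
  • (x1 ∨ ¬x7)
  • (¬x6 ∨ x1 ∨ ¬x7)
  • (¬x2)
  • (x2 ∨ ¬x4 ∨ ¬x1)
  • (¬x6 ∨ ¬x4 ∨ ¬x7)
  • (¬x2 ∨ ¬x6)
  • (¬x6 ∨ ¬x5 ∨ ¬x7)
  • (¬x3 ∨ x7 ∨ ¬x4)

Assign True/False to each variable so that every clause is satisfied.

(¬x2) is a unit clause, so x2 = False.
Unit propagation: (¬x4) forces x4 = False.
Unit propagation: (¬x7) forces x7 = False.
(¬x3) is a unit clause, so x3 = False.
Unit propagation: (¬x1) forces x1 = False.
x5, x6 are now unconstrained; take x5 = False, x6 = False.
Every clause has at least one true literal under this assignment.

x1=0, x2=0, x3=0, x4=0, x5=0, x6=0, x7=0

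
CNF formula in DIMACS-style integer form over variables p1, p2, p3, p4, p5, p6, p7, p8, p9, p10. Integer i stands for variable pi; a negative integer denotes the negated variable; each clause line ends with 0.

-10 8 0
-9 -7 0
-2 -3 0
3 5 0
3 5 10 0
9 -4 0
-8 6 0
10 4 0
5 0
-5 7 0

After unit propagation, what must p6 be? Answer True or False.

True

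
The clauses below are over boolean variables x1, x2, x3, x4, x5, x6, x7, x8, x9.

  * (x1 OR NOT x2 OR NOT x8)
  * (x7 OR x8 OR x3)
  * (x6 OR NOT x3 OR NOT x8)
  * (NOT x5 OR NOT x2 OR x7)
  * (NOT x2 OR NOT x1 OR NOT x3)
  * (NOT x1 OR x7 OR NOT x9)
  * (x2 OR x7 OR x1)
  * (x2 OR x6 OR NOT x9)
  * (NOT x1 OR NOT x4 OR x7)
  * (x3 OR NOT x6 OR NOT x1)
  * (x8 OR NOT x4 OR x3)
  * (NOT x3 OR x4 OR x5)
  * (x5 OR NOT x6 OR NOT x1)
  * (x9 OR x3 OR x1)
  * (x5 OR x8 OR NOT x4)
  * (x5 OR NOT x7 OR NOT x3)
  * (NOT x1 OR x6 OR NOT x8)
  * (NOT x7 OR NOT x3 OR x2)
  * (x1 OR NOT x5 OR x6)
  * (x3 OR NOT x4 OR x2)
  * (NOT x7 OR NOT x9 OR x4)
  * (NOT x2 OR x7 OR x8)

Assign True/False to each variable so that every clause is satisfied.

x1=T, x2=T, x3=F, x4=F, x5=F, x6=F, x7=T, x8=F, x9=F

Check each clause:
  1. (x1 OR NOT x2 OR NOT x8) — NOT x8 is true.
  2. (x3 OR x8 OR x7) — x7 is true.
  3. (x6 OR NOT x3 OR NOT x8) — NOT x8 is true.
  4. (x7 OR NOT x2 OR NOT x5) — NOT x5 is true.
  5. (NOT x3 OR NOT x1 OR NOT x2) — NOT x3 is true.
  6. (x7 OR NOT x9 OR NOT x1) — x7 is true.
  7. (x7 OR x2 OR x1) — x1 is true.
  8. (x2 OR NOT x9 OR x6) — x2 is true.
  9. (x7 OR NOT x4 OR NOT x1) — NOT x4 is true.
  10. (x3 OR NOT x6 OR NOT x1) — NOT x6 is true.
  11. (x3 OR x8 OR NOT x4) — NOT x4 is true.
  12. (NOT x3 OR x5 OR x4) — NOT x3 is true.
  13. (x5 OR NOT x1 OR NOT x6) — NOT x6 is true.
  14. (x9 OR x3 OR x1) — x1 is true.
  15. (x8 OR NOT x4 OR x5) — NOT x4 is true.
  16. (NOT x7 OR NOT x3 OR x5) — NOT x3 is true.
  17. (NOT x1 OR x6 OR NOT x8) — NOT x8 is true.
  18. (NOT x7 OR NOT x3 OR x2) — x2 is true.
  19. (NOT x5 OR x1 OR x6) — x1 is true.
  20. (x2 OR x3 OR NOT x4) — x2 is true.
  21. (x4 OR NOT x9 OR NOT x7) — NOT x9 is true.
  22. (NOT x2 OR x7 OR x8) — x7 is true.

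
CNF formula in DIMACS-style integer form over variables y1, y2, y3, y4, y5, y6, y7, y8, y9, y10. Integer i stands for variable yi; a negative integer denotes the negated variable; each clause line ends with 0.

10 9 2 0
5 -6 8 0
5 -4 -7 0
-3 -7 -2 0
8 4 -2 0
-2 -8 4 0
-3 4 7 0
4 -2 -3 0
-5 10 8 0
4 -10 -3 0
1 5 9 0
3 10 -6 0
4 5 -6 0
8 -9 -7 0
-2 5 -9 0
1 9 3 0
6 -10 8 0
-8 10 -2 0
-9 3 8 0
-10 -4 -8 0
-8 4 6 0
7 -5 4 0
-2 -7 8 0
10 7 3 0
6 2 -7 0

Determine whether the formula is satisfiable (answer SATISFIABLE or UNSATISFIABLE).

Try y1 = False.
For the remaining variables, y2 = False, y3 = True, y4 = True, y5 = True, y6 = True, y7 = False, y8 = True, y9 = True, y10 = False works.
So y1=F, y2=F, y3=T, y4=T, y5=T, y6=T, y7=F, y8=T, y9=T, y10=F is a satisfying assignment.

SATISFIABLE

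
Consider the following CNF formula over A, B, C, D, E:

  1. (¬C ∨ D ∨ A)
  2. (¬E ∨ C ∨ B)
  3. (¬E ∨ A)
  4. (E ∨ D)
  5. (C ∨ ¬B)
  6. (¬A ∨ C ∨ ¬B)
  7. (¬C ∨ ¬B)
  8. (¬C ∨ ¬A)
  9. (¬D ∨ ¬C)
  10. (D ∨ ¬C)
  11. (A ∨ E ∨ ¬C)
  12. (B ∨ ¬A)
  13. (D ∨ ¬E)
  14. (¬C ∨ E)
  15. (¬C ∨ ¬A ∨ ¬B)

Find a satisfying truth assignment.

Try A = False.
  then E is forced to False.
  then D is forced to True.
  then C is forced to False.
  then B is forced to False.
Every clause has at least one true literal under this assignment.

A=F, B=F, C=F, D=T, E=F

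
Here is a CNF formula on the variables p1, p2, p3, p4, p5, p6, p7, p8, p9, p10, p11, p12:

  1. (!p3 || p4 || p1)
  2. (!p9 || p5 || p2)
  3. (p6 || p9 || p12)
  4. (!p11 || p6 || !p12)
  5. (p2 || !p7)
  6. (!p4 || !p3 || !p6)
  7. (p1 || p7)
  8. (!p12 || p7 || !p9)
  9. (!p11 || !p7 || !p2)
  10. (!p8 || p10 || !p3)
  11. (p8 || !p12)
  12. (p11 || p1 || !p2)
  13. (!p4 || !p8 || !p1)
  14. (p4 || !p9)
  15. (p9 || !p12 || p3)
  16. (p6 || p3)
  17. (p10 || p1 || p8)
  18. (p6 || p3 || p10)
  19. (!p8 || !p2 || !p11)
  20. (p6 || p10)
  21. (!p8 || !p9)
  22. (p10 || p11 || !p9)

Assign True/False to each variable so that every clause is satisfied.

p1 = T, p2 = F, p3 = F, p4 = F, p5 = F, p6 = T, p7 = F, p8 = F, p9 = F, p10 = F, p11 = F, p12 = F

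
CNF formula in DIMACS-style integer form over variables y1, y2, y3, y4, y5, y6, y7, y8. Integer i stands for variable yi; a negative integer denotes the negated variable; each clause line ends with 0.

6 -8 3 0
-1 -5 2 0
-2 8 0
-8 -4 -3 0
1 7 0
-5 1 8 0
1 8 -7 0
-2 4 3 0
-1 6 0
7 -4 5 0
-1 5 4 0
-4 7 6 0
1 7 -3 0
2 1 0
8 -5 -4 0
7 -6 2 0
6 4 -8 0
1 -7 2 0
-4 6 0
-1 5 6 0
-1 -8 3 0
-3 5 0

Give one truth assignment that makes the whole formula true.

y1=T, y2=F, y3=F, y4=T, y5=F, y6=T, y7=T, y8=F

Check each clause:
  1. (¬y8 ∨ y6 ∨ y3) — ¬y8 is true.
  2. (¬y1 ∨ ¬y5 ∨ y2) — ¬y5 is true.
  3. (y8 ∨ ¬y2) — ¬y2 is true.
  4. (¬y3 ∨ ¬y8 ∨ ¬y4) — ¬y8 is true.
  5. (y7 ∨ y1) — y1 is true.
  6. (y8 ∨ ¬y5 ∨ y1) — y1 is true.
  7. (y8 ∨ y1 ∨ ¬y7) — y1 is true.
  8. (y4 ∨ y3 ∨ ¬y2) — y4 is true.
  9. (y6 ∨ ¬y1) — y6 is true.
  10. (y5 ∨ y7 ∨ ¬y4) — y7 is true.
  11. (¬y1 ∨ y4 ∨ y5) — y4 is true.
  12. (y6 ∨ y7 ∨ ¬y4) — y6 is true.
  13. (y7 ∨ y1 ∨ ¬y3) — y1 is true.
  14. (y1 ∨ y2) — y1 is true.
  15. (y8 ∨ ¬y4 ∨ ¬y5) — ¬y5 is true.
  16. (y2 ∨ y7 ∨ ¬y6) — y7 is true.
  17. (y6 ∨ ¬y8 ∨ y4) — ¬y8 is true.
  18. (y1 ∨ ¬y7 ∨ y2) — y1 is true.
  19. (¬y4 ∨ y6) — y6 is true.
  20. (y6 ∨ y5 ∨ ¬y1) — y6 is true.
  21. (¬y8 ∨ ¬y1 ∨ y3) — ¬y8 is true.
  22. (y5 ∨ ¬y3) — ¬y3 is true.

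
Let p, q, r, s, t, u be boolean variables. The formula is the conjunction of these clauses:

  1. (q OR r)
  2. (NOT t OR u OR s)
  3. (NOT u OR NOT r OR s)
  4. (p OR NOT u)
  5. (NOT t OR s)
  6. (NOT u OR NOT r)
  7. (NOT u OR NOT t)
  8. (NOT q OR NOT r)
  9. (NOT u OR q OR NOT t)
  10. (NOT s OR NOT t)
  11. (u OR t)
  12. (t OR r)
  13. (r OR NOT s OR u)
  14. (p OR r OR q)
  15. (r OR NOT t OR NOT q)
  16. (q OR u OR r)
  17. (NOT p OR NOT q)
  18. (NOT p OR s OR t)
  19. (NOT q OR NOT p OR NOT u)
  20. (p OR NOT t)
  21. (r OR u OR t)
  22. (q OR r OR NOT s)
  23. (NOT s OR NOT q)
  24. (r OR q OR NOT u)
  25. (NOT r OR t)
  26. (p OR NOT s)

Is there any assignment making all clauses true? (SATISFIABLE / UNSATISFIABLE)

r = True:
  propagation gives u=False, q=False, t=True, s=True; an empty clause results — contradiction.
r = False:
  propagation gives q=True, t=True; an empty clause results — contradiction.
Every branch closes, so no satisfying assignment exists.

UNSATISFIABLE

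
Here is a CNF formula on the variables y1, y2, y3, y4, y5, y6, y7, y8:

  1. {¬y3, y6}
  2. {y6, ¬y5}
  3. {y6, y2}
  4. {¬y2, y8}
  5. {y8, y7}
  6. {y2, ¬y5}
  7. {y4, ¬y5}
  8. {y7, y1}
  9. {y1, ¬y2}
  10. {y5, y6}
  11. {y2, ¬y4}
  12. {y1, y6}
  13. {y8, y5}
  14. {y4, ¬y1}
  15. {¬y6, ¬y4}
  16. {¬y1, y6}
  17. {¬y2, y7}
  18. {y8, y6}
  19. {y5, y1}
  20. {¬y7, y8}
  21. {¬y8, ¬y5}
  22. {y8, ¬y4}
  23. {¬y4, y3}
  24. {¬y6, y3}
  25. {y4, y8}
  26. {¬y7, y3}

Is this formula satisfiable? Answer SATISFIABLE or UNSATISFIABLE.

UNSATISFIABLE

y6 = True:
  propagation gives y4=False, y5=False, y8=True, y1=False; an empty clause results — contradiction.
y6 = False:
  propagation gives y3=False, y5=False; an empty clause results — contradiction.
Every branch closes, so no satisfying assignment exists.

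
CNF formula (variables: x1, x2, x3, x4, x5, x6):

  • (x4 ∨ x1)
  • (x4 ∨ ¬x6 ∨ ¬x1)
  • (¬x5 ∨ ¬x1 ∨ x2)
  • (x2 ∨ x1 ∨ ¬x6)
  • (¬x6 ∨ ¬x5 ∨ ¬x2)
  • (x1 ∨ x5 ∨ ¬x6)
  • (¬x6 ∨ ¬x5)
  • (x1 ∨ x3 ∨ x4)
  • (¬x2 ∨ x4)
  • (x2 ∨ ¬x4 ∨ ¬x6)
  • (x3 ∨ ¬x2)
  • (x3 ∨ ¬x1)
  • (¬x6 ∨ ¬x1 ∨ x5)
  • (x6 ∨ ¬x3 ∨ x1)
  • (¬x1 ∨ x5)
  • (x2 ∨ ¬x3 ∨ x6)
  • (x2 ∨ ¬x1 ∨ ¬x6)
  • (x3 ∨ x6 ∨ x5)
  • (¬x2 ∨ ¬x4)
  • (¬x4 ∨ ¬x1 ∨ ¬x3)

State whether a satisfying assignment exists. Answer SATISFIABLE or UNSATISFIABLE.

SATISFIABLE

Branch on x1: take x1 = False.
  then x4 is forced to True.
  then x2 is forced to False.
  then x6 is forced to False.
  then x3 is forced to False.
  then x5 is forced to True.
So x1 = F, x2 = F, x3 = F, x4 = T, x5 = T, x6 = F is a satisfying assignment.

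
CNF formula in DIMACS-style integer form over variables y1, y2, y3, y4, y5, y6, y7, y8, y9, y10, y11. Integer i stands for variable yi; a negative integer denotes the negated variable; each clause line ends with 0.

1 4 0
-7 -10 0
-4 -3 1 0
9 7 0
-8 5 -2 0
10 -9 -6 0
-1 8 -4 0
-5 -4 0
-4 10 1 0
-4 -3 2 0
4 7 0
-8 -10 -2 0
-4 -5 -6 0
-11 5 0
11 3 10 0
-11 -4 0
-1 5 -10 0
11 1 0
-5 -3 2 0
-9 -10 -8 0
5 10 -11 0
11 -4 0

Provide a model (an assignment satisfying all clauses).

y1=True, y2=True, y3=True, y4=False, y5=False, y6=False, y7=True, y8=False, y9=True, y10=False, y11=False

y6 occurs only negated in the remaining clauses — set y6 = False.
Set y1 = True and propagate.
Branch on y2: take y2 = True.
Try y3 = True.
The remaining clauses are satisfied by y4 = False, y5 = False, y7 = True, y8 = False, y9 = True, y10 = False, y11 = False.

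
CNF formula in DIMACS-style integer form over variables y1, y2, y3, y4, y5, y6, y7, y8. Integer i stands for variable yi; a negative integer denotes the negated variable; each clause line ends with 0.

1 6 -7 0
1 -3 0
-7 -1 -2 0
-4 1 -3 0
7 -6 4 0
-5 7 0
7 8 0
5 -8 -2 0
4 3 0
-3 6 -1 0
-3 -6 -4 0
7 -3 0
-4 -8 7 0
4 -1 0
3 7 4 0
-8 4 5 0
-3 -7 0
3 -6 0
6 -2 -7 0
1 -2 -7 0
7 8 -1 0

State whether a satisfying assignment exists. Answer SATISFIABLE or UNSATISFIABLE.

y2 occurs only negated in the remaining clauses — set y2 = False.
Set y1 = True and propagate.
  then y4 is forced to True.
For the remaining variables, y3 = False, y5 = True, y6 = False, y7 = True, y8 = True works.
Every clause has at least one true literal under this assignment.
So y1=T  y2=F  y3=F  y4=T  y5=T  y6=F  y7=T  y8=T is a satisfying assignment.

SATISFIABLE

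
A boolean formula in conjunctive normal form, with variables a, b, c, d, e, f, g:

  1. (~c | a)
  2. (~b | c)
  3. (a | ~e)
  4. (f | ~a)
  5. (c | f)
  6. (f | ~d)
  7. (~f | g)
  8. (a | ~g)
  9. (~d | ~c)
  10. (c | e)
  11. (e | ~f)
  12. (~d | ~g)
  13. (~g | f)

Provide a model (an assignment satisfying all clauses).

a = True, b = True, c = True, d = False, e = True, f = True, g = True

Check each clause:
  1. (~c | a) — a is true.
  2. (c | ~b) — c is true.
  3. (~e | a) — a is true.
  4. (~a | f) — f is true.
  5. (f | c) — c is true.
  6. (~d | f) — ~d is true.
  7. (~f | g) — g is true.
  8. (a | ~g) — a is true.
  9. (~c | ~d) — ~d is true.
  10. (e | c) — c is true.
  11. (~f | e) — e is true.
  12. (~d | ~g) — ~d is true.
  13. (~g | f) — f is true.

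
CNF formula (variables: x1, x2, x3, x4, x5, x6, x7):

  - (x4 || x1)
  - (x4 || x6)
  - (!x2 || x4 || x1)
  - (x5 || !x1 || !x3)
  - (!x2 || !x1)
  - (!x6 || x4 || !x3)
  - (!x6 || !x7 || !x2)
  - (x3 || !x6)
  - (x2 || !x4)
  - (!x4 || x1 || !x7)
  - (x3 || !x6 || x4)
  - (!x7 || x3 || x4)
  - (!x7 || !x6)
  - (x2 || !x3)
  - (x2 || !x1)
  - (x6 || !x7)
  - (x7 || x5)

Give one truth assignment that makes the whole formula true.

Pure literal: x5 appears only positively; assign x5 = True.
Set x1 = False and propagate.
  then x4 is forced to True.
  then x2 is forced to True.
  then x7 is forced to False.
Branch on x3: take x3 = True.
x6 is now unconstrained; take x6 = False.
Check each clause:
  1. (x4 || x1) — x4 is true.
  2. (x4 || x6) — x4 is true.
  3. (!x2 || x1 || x4) — x4 is true.
  4. (!x3 || !x1 || x5) — x5 is true.
  5. (!x2 || !x1) — !x1 is true.
  6. (!x6 || x4 || !x3) — !x6 is true.
  7. (!x6 || !x2 || !x7) — !x7 is true.
  8. (!x6 || x3) — !x6 is true.
  9. (!x4 || x2) — x2 is true.
  10. (!x7 || x1 || !x4) — !x7 is true.
  11. (!x6 || x3 || x4) — !x6 is true.
  12. (!x7 || x3 || x4) — !x7 is true.
  13. (!x7 || !x6) — !x7 is true.
  14. (!x3 || x2) — x2 is true.
  15. (x2 || !x1) — x2 is true.
  16. (x6 || !x7) — !x7 is true.
  17. (x5 || x7) — x5 is true.

x1 = 0, x2 = 1, x3 = 1, x4 = 1, x5 = 1, x6 = 0, x7 = 0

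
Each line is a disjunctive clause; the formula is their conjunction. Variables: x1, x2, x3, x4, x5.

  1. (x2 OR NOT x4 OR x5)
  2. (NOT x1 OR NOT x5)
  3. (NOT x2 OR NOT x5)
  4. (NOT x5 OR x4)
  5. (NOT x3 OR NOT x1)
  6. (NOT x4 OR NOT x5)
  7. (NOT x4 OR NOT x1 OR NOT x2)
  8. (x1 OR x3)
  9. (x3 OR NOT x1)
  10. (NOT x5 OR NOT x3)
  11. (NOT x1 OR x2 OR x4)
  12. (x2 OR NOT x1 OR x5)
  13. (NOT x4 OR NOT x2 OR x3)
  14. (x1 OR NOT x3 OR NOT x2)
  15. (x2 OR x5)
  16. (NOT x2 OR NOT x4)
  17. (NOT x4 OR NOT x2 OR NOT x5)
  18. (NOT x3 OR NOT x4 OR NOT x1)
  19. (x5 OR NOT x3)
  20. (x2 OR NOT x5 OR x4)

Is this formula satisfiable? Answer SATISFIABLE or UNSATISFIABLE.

UNSATISFIABLE

x2 = True:
  propagation gives x5=False, x4=False, x3=False, x1=True; an empty clause results — contradiction.
x2 = False:
  propagation gives x5=True, x1=False, x4=True; an empty clause results — contradiction.
Every branch closes, so no satisfying assignment exists.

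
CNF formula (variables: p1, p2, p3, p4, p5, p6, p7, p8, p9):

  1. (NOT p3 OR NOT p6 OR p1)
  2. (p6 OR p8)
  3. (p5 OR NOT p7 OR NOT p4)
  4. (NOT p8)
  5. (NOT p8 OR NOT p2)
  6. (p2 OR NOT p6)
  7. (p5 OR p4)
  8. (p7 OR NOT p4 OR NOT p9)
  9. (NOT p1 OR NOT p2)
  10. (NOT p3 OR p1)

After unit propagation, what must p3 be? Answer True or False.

False

(NOT p8) stands alone — p8 = False.
(p8 OR p6) with p8 = False leaves only p6, so p6 = True.
(p2 OR NOT p6): since p6 = True, the clause reduces to (p2). p2 = True.
In (NOT p1 OR NOT p2), NOT p2 is now false; NOT p1 must hold, so p1 = False.
From (NOT p3 OR NOT p6 OR p1) and p1 = False, p6 = True: p3 = False.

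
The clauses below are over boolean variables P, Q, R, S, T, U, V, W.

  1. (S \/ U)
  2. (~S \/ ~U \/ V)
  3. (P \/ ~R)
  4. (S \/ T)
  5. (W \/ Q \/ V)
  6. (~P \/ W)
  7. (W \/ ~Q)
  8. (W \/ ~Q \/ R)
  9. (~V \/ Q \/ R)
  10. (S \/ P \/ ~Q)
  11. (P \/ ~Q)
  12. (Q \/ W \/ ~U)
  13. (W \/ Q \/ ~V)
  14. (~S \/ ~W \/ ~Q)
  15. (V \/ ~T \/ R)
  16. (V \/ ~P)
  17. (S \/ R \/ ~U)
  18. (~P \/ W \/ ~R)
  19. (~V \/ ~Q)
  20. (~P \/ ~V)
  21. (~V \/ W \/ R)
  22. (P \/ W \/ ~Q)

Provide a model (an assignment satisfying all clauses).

Try P = False.
  then R is forced to False.
  then Q is forced to False.
  then V is forced to False.
  then W is forced to True.
  then T is forced to False.
  then S is forced to True.
  then U is forced to False.
Check each clause:
  1. (S \/ U) — S is true.
  2. (~U \/ ~S \/ V) — ~U is true.
  3. (P \/ ~R) — ~R is true.
  4. (T \/ S) — S is true.
  5. (W \/ Q \/ V) — W is true.
  6. (~P \/ W) — W is true.
  7. (W \/ ~Q) — W is true.
  8. (~Q \/ W \/ R) — W is true.
  9. (Q \/ ~V \/ R) — ~V is true.
  10. (P \/ S \/ ~Q) — S is true.
  11. (P \/ ~Q) — ~Q is true.
  12. (W \/ ~U \/ Q) — W is true.
  13. (Q \/ ~V \/ W) — W is true.
  14. (~S \/ ~Q \/ ~W) — ~Q is true.
  15. (R \/ ~T \/ V) — ~T is true.
  16. (V \/ ~P) — ~P is true.
  17. (S \/ ~U \/ R) — ~U is true.
  18. (W \/ ~P \/ ~R) — W is true.
  19. (~V \/ ~Q) — ~V is true.
  20. (~V \/ ~P) — ~V is true.
  21. (W \/ R \/ ~V) — W is true.
  22. (~Q \/ P \/ W) — W is true.

P = F  Q = F  R = F  S = T  T = F  U = F  V = F  W = T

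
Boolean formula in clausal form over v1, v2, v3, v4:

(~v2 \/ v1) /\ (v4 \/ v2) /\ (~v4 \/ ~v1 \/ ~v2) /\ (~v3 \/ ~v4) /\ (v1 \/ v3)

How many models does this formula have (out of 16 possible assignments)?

3

The models are:
  v1=1 v2=0 v3=0 v4=1
  v1=1 v2=1 v3=0 v4=0
  v1=1 v2=1 v3=1 v4=0
That's 3 in total.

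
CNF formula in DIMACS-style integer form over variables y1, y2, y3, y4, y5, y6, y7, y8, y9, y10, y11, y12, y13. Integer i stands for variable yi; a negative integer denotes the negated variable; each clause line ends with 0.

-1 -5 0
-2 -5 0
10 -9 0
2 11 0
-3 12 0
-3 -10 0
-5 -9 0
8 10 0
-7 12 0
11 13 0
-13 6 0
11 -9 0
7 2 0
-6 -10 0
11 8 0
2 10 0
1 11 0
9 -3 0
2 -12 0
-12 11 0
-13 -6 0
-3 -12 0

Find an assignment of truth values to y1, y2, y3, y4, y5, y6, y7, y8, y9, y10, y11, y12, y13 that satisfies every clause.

y1 = T, y2 = T, y3 = F, y4 = T, y5 = F, y6 = F, y7 = F, y8 = T, y9 = F, y10 = F, y11 = T, y12 = F, y13 = F

Check each clause:
  1. (NOT y1 OR NOT y5) — NOT y5 is true.
  2. (NOT y2 OR NOT y5) — NOT y5 is true.
  3. (NOT y9 OR y10) — NOT y9 is true.
  4. (y2 OR y11) — y2 is true.
  5. (NOT y3 OR y12) — NOT y3 is true.
  6. (NOT y10 OR NOT y3) — NOT y3 is true.
  7. (NOT y9 OR NOT y5) — NOT y5 is true.
  8. (y10 OR y8) — y8 is true.
  9. (y12 OR NOT y7) — NOT y7 is true.
  10. (y13 OR y11) — y11 is true.
  11. (NOT y13 OR y6) — NOT y13 is true.
  12. (NOT y9 OR y11) — y11 is true.
  13. (y2 OR y7) — y2 is true.
  14. (NOT y10 OR NOT y6) — NOT y6 is true.
  15. (y11 OR y8) — y8 is true.
  16. (y10 OR y2) — y2 is true.
  17. (y11 OR y1) — y1 is true.
  18. (y9 OR NOT y3) — NOT y3 is true.
  19. (NOT y12 OR y2) — y2 is true.
  20. (NOT y12 OR y11) — y11 is true.
  21. (NOT y13 OR NOT y6) — NOT y6 is true.
  22. (NOT y12 OR NOT y3) — NOT y12 is true.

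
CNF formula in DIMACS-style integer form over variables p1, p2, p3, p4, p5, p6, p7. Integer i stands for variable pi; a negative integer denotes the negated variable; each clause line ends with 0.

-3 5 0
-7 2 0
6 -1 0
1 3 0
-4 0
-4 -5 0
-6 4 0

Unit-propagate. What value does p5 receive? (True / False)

True

(!p4) stands alone — p4 = False.
(p4 || !p6) with p4 = False leaves only !p6, so p6 = False.
In (p6 || !p1), p6 is now false; !p1 must hold, so p1 = False.
From (p1 || p3) and p1 = False: p3 = True.
In (!p3 || p5), !p3 is now false; p5 must hold, so p5 = True.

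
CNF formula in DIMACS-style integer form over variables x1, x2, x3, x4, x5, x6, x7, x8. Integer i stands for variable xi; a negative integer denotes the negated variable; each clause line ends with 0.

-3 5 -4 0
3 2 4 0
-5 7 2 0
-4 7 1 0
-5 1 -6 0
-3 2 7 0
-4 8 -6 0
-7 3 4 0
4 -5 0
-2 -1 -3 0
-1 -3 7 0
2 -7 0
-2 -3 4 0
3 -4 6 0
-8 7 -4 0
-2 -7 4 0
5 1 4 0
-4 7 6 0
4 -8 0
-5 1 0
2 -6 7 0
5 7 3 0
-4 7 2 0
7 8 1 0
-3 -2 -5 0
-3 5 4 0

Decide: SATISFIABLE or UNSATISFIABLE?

SATISFIABLE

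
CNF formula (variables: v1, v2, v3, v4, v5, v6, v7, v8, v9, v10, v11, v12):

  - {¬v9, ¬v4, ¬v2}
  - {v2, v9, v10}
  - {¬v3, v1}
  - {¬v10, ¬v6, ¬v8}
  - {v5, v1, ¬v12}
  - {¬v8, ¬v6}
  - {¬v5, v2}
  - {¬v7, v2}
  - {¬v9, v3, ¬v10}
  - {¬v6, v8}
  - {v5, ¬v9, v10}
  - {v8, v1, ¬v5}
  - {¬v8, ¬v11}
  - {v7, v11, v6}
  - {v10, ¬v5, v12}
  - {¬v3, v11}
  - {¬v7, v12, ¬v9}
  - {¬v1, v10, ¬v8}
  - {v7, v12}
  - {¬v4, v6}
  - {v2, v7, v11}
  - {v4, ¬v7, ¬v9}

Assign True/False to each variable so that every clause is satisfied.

v1=True  v2=True  v3=False  v4=False  v5=True  v6=False  v7=False  v8=False  v9=False  v10=False  v11=True  v12=True

Check each clause:
  1. {¬v9, ¬v4, ¬v2} — ¬v4 is true.
  2. {v10, v9, v2} — v2 is true.
  3. {v1, ¬v3} — v1 is true.
  4. {¬v8, ¬v6, ¬v10} — ¬v8 is true.
  5. {v1, ¬v12, v5} — v1 is true.
  6. {¬v6, ¬v8} — ¬v8 is true.
  7. {¬v5, v2} — v2 is true.
  8. {v2, ¬v7} — ¬v7 is true.
  9. {¬v9, v3, ¬v10} — ¬v10 is true.
  10. {¬v6, v8} — ¬v6 is true.
  11. {v10, ¬v9, v5} — v5 is true.
  12. {¬v5, v8, v1} — v1 is true.
  13. {¬v8, ¬v11} — ¬v8 is true.
  14. {v6, v7, v11} — v11 is true.
  15. {¬v5, v10, v12} — v12 is true.
  16. {v11, ¬v3} — v11 is true.
  17. {v12, ¬v7, ¬v9} — ¬v7 is true.
  18. {v10, ¬v8, ¬v1} — ¬v8 is true.
  19. {v12, v7} — v12 is true.
  20. {v6, ¬v4} — ¬v4 is true.
  21. {v11, v7, v2} — v2 is true.
  22. {¬v9, v4, ¬v7} — ¬v7 is true.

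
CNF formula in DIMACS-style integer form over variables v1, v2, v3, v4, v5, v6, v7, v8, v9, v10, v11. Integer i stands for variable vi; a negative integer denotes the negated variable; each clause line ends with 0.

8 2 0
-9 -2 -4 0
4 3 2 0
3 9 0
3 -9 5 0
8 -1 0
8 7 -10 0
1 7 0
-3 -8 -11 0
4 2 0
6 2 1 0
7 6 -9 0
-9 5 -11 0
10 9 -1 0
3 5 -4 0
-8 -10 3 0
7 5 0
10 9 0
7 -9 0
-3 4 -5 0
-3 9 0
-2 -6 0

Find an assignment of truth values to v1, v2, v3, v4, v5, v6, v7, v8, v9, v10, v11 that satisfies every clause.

v7 occurs only positively in the remaining clauses — set v7 = True.
Pure literal: v11 appears only negated; assign v11 = False.
Try v1 = True.
  then v8 is forced to True.
Branch on v2: take v2 = False.
  then v4 is forced to True.
Set v3 = True and propagate.
  then v9 is forced to True.
v5, v6, v10 are now unconstrained; take v5 = False, v6 = True, v10 = False.

v1=True, v2=False, v3=True, v4=True, v5=False, v6=True, v7=True, v8=True, v9=True, v10=False, v11=False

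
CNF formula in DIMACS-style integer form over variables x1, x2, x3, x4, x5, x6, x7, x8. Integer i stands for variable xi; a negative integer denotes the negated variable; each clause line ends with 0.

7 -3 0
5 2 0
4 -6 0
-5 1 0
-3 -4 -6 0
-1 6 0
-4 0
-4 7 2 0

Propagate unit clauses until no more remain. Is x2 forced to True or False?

True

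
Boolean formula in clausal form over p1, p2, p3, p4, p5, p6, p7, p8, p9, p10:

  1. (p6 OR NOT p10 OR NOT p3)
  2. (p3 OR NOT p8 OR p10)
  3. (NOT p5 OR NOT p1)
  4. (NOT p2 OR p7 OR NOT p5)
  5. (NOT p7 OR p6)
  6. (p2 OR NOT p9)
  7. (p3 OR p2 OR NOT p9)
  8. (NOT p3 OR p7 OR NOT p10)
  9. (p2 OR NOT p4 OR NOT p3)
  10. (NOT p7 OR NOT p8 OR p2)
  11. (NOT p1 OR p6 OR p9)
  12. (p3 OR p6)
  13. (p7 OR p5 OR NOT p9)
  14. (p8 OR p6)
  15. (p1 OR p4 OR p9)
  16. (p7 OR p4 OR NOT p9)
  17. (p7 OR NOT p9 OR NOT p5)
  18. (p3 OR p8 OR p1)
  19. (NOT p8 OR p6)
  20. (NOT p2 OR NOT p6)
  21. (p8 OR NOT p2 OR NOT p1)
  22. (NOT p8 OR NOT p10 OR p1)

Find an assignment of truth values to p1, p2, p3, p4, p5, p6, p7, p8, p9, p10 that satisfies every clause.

p1 = True  p2 = False  p3 = False  p4 = False  p5 = False  p6 = True  p7 = False  p8 = False  p9 = False  p10 = True

Branch on p1: take p1 = True.
  then p5 is forced to False.
For the remaining variables, p2 = False, p3 = False, p4 = False, p6 = True, p7 = False, p8 = False, p9 = False, p10 = True works.
Every clause has at least one true literal under this assignment.
Check each clause:
  1. (NOT p3 OR p6 OR NOT p10) — NOT p3 is true.
  2. (p10 OR p3 OR NOT p8) — NOT p8 is true.
  3. (NOT p1 OR NOT p5) — NOT p5 is true.
  4. (p7 OR NOT p5 OR NOT p2) — NOT p5 is true.
  5. (NOT p7 OR p6) — NOT p7 is true.
  6. (p2 OR NOT p9) — NOT p9 is true.
  7. (p3 OR NOT p9 OR p2) — NOT p9 is true.
  8. (p7 OR NOT p10 OR NOT p3) — NOT p3 is true.
  9. (NOT p3 OR NOT p4 OR p2) — NOT p4 is true.
  10. (p2 OR NOT p7 OR NOT p8) — NOT p8 is true.
  11. (p6 OR NOT p1 OR p9) — p6 is true.
  12. (p3 OR p6) — p6 is true.
  13. (p5 OR NOT p9 OR p7) — NOT p9 is true.
  14. (p8 OR p6) — p6 is true.
  15. (p1 OR p4 OR p9) — p1 is true.
  16. (p4 OR NOT p9 OR p7) — NOT p9 is true.
  17. (NOT p5 OR NOT p9 OR p7) — NOT p5 is true.
  18. (p1 OR p3 OR p8) — p1 is true.
  19. (p6 OR NOT p8) — NOT p8 is true.
  20. (NOT p2 OR NOT p6) — NOT p2 is true.
  21. (NOT p2 OR NOT p1 OR p8) — NOT p2 is true.
  22. (NOT p10 OR p1 OR NOT p8) — NOT p8 is true.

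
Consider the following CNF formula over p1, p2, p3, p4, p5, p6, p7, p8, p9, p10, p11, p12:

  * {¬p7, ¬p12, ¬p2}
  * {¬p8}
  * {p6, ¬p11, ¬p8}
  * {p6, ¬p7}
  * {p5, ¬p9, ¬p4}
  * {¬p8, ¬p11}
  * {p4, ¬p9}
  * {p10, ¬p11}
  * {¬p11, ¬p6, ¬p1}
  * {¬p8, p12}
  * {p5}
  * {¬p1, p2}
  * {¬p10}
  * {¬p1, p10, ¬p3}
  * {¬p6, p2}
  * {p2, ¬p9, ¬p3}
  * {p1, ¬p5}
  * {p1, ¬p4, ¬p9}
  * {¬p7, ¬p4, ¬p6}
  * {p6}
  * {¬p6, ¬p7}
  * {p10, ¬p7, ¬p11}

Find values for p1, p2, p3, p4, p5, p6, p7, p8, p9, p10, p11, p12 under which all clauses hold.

p1=T, p2=T, p3=F, p4=T, p5=T, p6=T, p7=F, p8=F, p9=T, p10=F, p11=F, p12=T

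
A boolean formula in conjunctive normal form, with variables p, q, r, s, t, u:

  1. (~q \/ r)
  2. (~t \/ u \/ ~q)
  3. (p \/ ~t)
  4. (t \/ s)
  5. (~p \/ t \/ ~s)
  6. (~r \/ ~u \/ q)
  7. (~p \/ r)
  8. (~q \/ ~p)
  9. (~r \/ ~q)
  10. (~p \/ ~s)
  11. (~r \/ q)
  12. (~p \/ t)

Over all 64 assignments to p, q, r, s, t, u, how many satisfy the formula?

2

Satisfying assignments:
  p=0 q=0 r=0 s=1 t=0 u=0
  p=0 q=0 r=0 s=1 t=0 u=1
That's 2 in total.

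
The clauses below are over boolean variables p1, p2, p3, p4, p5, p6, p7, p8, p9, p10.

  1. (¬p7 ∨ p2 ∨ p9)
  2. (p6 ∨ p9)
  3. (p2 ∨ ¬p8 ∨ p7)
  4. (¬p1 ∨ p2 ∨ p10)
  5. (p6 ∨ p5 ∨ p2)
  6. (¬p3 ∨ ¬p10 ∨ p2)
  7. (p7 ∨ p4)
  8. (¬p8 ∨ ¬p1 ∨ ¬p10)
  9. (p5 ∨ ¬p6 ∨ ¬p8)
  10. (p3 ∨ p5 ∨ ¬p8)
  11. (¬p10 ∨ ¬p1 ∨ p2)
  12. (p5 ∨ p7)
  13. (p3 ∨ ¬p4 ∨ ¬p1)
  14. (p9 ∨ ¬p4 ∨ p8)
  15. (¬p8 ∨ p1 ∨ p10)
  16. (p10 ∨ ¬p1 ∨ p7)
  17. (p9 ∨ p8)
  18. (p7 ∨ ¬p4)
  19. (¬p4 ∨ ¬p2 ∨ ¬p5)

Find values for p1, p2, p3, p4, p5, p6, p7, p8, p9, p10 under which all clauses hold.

p1=T, p2=T, p3=T, p4=T, p5=F, p6=T, p7=T, p8=F, p9=T, p10=T

Pure literal: p9 appears only positively; assign p9 = True.
Branch on p1: take p1 = True.
The remaining clauses are satisfied by p2 = True, p3 = True, p4 = True, p5 = False, p6 = True, p7 = True, p8 = False, p10 = True.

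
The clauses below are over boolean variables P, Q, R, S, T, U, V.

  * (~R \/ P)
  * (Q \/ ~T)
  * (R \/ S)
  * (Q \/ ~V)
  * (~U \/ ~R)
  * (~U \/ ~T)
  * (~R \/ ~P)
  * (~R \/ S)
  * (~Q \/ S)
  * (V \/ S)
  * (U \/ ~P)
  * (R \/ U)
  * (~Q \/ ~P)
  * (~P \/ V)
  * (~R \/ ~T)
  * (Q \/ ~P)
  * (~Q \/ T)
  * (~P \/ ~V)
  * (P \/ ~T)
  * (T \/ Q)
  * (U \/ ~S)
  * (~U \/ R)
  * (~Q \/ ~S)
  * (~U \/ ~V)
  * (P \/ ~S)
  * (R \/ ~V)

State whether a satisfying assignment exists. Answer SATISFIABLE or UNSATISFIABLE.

UNSATISFIABLE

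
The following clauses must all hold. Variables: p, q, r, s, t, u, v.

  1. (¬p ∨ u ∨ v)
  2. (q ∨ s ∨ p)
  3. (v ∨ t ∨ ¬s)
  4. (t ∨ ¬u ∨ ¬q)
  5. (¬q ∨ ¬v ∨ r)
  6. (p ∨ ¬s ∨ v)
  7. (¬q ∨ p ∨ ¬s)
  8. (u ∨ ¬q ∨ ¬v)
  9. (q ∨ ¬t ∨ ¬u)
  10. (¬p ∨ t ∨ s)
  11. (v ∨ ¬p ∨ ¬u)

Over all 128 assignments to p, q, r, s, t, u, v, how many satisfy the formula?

23

Split on p, then q.
  p=1, q=1: remaining (r,s,t,u,v) ∈ {(1,0,1,1,1); (1,1,1,1,1)} — 2.
  p=1, q=0: r free; 4 ways for (s,t,u,v) × 2^1 = 8.
  p=0, q=1: 7 of the 32 assignments to (r,s,t,u,v) work.
  p=0, q=0: r free; 3 ways for (s,t,u,v) × 2^1 = 6.
Total: 2 + 8 + 7 + 6 = 23.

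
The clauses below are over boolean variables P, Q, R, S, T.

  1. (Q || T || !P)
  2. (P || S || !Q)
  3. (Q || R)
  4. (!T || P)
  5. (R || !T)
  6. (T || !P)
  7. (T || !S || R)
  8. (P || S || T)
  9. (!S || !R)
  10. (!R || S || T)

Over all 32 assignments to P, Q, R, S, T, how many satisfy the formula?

The models are:
  P=T Q=F R=T S=F T=T
  P=T Q=T R=T S=F T=T
Count: 2.

2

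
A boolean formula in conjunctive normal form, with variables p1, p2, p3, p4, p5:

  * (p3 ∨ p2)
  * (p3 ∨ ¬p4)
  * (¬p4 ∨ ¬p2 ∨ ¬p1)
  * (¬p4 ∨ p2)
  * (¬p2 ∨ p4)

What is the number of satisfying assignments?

6

Satisfying assignments:
  p1=0 p2=0 p3=1 p4=0 p5=0
  p1=0 p2=0 p3=1 p4=0 p5=1
  p1=0 p2=1 p3=1 p4=1 p5=0
  p1=0 p2=1 p3=1 p4=1 p5=1
  p1=1 p2=0 p3=1 p4=0 p5=0
  p1=1 p2=0 p3=1 p4=0 p5=1
That's 6 in total.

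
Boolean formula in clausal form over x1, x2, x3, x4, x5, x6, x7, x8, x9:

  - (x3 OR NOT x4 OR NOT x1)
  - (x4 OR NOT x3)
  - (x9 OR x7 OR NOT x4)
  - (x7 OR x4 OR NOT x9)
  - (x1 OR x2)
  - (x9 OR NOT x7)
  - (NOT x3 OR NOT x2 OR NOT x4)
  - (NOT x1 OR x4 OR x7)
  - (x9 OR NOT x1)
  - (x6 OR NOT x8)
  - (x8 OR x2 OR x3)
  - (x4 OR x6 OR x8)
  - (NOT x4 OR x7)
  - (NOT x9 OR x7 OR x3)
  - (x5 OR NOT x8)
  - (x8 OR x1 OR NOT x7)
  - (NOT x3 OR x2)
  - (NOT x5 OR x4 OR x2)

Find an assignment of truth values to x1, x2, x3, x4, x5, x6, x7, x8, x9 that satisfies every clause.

x1=F, x2=T, x3=F, x4=F, x5=T, x6=T, x7=F, x8=T, x9=F

x6 occurs only positively in the remaining clauses — set x6 = True.
Try x1 = False.
  then x2 is forced to True.
Try x3 = False.
For the remaining variables, x4 = False, x5 = True, x7 = False, x8 = True, x9 = False works.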